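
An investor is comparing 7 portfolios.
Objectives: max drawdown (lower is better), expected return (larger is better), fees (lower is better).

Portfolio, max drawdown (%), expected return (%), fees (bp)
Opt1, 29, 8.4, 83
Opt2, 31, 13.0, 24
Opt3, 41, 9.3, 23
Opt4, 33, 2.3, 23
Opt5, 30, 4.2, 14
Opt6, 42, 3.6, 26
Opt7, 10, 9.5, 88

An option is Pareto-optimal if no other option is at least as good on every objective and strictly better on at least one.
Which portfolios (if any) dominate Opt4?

Opt5: max drawdown 30≤33, expected return 4.2≥2.3, fees 14≤23 — dominates Opt4.
Others (Opt1, Opt2, Opt3, Opt6, Opt7) are each worse than Opt4 on at least one objective.

Opt5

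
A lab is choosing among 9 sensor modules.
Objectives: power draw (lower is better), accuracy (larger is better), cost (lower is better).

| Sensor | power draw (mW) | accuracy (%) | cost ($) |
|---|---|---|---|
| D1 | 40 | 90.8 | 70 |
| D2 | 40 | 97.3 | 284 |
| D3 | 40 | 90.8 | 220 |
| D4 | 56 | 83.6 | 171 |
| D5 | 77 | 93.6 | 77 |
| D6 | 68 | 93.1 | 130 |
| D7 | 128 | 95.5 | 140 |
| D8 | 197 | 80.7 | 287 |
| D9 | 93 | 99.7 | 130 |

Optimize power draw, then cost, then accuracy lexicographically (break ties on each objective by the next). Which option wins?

D1

First minimize power draw: best is 40, kept {D1, D2, D3}.
Then minimize cost: best is 70, kept {D1}.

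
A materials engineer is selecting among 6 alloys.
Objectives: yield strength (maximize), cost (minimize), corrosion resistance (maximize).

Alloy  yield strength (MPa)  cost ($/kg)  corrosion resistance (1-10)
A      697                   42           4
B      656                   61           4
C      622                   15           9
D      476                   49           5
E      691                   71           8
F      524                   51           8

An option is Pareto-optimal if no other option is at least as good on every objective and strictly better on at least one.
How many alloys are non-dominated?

3

A: not dominated (best yield strength).
B: dominated by A (yield strength 697≥656, cost 42≤61, corrosion resistance 4≥4).
C: not dominated (best cost).
D: dominated by C (yield strength 622≥476, cost 15≤49, corrosion resistance 9≥5).
E: not dominated.
F: dominated by C (yield strength 622≥524, cost 15≤51, corrosion resistance 9≥8).
Pareto-optimal: A, C, E → 3.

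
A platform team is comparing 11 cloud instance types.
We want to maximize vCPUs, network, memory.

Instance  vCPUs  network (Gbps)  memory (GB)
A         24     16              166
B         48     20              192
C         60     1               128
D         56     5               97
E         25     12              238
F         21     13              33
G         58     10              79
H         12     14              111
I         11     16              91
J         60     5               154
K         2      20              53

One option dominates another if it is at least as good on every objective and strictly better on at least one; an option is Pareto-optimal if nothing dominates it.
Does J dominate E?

No

J vs E: J is worse on network (5 vs 12), so it does not dominate E.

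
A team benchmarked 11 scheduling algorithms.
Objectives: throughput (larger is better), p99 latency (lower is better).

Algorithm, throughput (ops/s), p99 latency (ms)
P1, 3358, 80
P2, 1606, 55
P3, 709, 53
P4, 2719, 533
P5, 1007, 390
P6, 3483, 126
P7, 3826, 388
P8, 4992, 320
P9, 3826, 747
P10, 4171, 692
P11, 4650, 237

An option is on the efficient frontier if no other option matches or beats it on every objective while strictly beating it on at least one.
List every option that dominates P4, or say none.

P1: throughput 3358≥2719, p99 latency 80≤533 — dominates P4.
P6: throughput 3483≥2719, p99 latency 126≤533 — dominates P4.
P7: throughput 3826≥2719, p99 latency 388≤533 — dominates P4.
P8: throughput 4992≥2719, p99 latency 320≤533 — dominates P4.
P11: throughput 4650≥2719, p99 latency 237≤533 — dominates P4.
Others (P2, P3, P5, P9, P10) are each worse than P4 on at least one objective.

P1, P6, P7, P8, P11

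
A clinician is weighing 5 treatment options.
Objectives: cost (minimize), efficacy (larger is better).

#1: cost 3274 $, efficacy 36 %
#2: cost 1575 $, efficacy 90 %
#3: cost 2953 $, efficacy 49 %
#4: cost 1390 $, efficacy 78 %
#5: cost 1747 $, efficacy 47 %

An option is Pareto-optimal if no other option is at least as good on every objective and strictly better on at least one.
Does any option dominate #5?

Yes

#2 vs #5: cost 1575≤1747, efficacy 90≥47 — #2 is at least as good on every objective and strictly better on at least one, so #2 dominates #5.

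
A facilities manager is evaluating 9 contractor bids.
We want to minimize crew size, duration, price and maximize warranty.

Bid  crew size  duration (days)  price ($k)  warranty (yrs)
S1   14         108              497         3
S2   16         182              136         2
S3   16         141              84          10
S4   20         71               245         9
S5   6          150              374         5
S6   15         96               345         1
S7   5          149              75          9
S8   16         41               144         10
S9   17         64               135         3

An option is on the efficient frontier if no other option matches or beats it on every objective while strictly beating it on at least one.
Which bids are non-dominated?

S1: not dominated.
S2: dominated by S3 (crew size 16≤16, duration 141≤182, price 84≤136, warranty 10≥2).
S3: not dominated.
S4: dominated by S8 (crew size 16≤20, duration 41≤71, price 144≤245, warranty 10≥9).
S5: dominated by S7 (crew size 5≤6, duration 149≤150, price 75≤374, warranty 9≥5).
S6: not dominated.
S7: not dominated (best crew size).
S8: not dominated (best duration).
S9: not dominated.

S1, S3, S6, S7, S8, S9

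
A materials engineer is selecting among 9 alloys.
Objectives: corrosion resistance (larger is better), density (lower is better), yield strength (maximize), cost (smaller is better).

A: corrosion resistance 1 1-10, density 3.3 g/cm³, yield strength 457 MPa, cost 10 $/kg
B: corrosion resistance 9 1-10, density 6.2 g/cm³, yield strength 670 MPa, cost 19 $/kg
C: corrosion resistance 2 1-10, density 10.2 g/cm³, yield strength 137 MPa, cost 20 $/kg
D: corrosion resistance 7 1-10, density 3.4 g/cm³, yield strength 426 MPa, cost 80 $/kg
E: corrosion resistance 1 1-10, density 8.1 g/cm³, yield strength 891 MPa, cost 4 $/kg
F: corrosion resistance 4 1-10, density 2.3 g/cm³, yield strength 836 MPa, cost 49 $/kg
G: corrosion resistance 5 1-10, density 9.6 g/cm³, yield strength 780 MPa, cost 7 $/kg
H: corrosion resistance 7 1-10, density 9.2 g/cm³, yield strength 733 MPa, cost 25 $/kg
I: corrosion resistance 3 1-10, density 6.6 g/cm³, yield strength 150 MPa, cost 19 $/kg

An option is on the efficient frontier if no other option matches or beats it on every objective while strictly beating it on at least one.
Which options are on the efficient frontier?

A, B, D, E, F, G, H

A: not dominated.
B: not dominated (best corrosion resistance).
C: dominated by B (corrosion resistance 9≥2, density 6.2≤10.2, yield strength 670≥137, cost 19≤20).
D: not dominated.
E: not dominated (best yield strength).
F: not dominated (best density).
G: not dominated.
H: not dominated.
I: dominated by B (corrosion resistance 9≥3, density 6.2≤6.6, yield strength 670≥150, cost 19≤19).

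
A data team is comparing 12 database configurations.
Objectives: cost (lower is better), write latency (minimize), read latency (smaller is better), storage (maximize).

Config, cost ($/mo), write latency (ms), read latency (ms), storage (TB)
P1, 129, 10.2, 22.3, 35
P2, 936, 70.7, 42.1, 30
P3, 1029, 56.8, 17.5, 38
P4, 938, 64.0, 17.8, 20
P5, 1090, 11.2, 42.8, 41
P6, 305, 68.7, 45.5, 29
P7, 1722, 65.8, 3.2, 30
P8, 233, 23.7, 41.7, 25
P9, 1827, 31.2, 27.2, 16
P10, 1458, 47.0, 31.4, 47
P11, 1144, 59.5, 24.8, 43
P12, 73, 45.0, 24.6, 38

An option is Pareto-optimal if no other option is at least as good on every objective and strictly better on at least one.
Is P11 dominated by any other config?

P1: worse on storage (35 vs 43).
P2: worse on write latency (70.7 vs 59.5).
P3: worse on storage (38 vs 43).
P4: worse on write latency (64.0 vs 59.5).
P5: worse on read latency (42.8 vs 24.8).
P6: worse on write latency (68.7 vs 59.5).
P7: worse on cost (1722 vs 1144).
P8: worse on read latency (41.7 vs 24.8).
P9: worse on cost (1827 vs 1144).
P10: worse on cost (1458 vs 1144).
P12: worse on storage (38 vs 43).
No option is at least as good as P11 on every objective and strictly better on one.

No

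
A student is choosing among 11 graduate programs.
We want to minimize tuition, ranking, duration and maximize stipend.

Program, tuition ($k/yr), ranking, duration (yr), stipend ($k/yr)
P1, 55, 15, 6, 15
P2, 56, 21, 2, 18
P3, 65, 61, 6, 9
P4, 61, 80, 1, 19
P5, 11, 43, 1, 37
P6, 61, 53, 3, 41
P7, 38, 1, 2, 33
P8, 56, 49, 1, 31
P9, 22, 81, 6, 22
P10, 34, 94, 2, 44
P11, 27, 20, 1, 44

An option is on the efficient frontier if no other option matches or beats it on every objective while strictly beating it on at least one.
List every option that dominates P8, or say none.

P5, P11

P5: tuition 11≤56, ranking 43≤49, duration 1≤1, stipend 37≥31 — dominates P8.
P11: tuition 27≤56, ranking 20≤49, duration 1≤1, stipend 44≥31 — dominates P8.
Others (P1, P2, P3, P4, P6, P7, P9, P10) are each worse than P8 on at least one objective.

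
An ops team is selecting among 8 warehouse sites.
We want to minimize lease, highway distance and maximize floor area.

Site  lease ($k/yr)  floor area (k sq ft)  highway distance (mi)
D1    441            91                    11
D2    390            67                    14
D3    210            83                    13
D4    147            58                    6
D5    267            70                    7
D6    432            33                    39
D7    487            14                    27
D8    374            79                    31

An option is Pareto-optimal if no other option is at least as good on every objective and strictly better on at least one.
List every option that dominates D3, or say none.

D1: worse on lease (441 vs 210).
D2: worse on lease (390 vs 210).
D4: worse on floor area (58 vs 83).
D5: worse on lease (267 vs 210).
D6: worse on lease (432 vs 210).
D7: worse on lease (487 vs 210).
D8: worse on lease (374 vs 210).
No option dominates D3.

none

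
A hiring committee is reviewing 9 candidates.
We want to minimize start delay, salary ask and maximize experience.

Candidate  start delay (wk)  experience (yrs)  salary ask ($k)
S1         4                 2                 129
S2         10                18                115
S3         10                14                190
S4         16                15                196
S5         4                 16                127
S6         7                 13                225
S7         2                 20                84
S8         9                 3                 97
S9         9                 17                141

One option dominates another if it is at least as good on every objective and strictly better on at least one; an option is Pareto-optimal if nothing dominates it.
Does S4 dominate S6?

No

S4 vs S6: S4 is worse on start delay (16 vs 7), so it does not dominate S6.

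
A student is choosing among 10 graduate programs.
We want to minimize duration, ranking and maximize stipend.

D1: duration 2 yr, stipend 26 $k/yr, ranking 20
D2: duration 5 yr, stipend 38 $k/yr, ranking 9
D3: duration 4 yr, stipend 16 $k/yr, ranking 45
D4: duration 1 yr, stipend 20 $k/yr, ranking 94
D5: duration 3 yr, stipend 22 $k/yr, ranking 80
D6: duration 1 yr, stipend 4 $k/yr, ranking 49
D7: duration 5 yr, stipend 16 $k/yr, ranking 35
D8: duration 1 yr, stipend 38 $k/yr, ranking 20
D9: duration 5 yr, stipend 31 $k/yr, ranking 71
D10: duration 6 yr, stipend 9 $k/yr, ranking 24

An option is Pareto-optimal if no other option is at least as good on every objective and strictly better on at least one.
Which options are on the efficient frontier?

D2, D8

D1: dominated by D8 (duration 1≤2, stipend 38≥26, ranking 20≤20).
D2: not dominated (best ranking).
D3: dominated by D1 (duration 2≤4, stipend 26≥16, ranking 20≤45).
D4: dominated by D8 (duration 1≤1, stipend 38≥20, ranking 20≤94).
D5: dominated by D1 (duration 2≤3, stipend 26≥22, ranking 20≤80).
D6: dominated by D8 (duration 1≤1, stipend 38≥4, ranking 20≤49).
D7: dominated by D1 (duration 2≤5, stipend 26≥16, ranking 20≤35).
D8: not dominated.
D9: dominated by D2 (duration 5≤5, stipend 38≥31, ranking 9≤71).
D10: dominated by D1 (duration 2≤6, stipend 26≥9, ranking 20≤24).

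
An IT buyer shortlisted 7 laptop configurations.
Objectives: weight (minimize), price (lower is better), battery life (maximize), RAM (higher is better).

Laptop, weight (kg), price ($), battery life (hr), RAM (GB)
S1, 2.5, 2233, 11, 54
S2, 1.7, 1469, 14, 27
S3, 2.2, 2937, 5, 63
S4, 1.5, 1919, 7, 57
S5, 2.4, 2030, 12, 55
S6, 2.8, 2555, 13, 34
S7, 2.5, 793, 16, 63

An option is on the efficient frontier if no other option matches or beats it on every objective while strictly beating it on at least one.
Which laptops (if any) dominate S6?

S7

S7: weight 2.5≤2.8, price 793≤2555, battery life 16≥13, RAM 63≥34 — dominates S6.
Others (S1, S2, S3, S4, S5) are each worse than S6 on at least one objective.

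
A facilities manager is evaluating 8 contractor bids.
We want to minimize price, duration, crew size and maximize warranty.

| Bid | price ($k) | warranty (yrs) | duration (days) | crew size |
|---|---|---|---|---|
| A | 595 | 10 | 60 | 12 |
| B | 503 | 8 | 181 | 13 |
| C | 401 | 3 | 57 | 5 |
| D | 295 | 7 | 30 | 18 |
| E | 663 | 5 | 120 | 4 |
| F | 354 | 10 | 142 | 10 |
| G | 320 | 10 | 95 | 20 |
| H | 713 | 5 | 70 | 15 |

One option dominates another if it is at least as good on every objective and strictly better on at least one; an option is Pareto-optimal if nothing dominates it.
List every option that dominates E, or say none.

none

A: worse on crew size (12 vs 4).
B: worse on duration (181 vs 120).
C: worse on warranty (3 vs 5).
D: worse on crew size (18 vs 4).
F: worse on duration (142 vs 120).
G: worse on crew size (20 vs 4).
H: worse on price (713 vs 663).
No option dominates E.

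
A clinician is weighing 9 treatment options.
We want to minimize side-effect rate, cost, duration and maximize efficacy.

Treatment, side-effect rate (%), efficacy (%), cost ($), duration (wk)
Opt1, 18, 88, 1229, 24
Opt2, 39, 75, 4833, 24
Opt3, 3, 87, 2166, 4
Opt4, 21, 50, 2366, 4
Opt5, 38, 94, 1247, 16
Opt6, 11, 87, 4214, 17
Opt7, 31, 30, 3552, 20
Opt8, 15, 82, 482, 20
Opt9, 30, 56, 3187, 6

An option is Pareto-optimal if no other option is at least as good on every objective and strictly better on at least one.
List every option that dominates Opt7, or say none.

Opt3: side-effect rate 3≤31, efficacy 87≥30, cost 2166≤3552, duration 4≤20 — dominates Opt7.
Opt4: side-effect rate 21≤31, efficacy 50≥30, cost 2366≤3552, duration 4≤20 — dominates Opt7.
Opt8: side-effect rate 15≤31, efficacy 82≥30, cost 482≤3552, duration 20≤20 — dominates Opt7.
Opt9: side-effect rate 30≤31, efficacy 56≥30, cost 3187≤3552, duration 6≤20 — dominates Opt7.
Others (Opt1, Opt2, Opt5, Opt6) are each worse than Opt7 on at least one objective.

Opt3, Opt4, Opt8, Opt9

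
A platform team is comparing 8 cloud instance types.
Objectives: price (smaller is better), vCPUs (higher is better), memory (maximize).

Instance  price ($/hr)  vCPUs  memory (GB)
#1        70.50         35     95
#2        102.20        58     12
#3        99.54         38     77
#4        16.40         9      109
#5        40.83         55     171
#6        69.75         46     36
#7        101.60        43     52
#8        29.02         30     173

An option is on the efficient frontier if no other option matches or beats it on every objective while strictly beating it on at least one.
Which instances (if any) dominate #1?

#5

#5: price 40.83≤70.50, vCPUs 55≥35, memory 171≥95 — dominates #1.
Others (#2, #3, #4, #6, #7, #8) are each worse than #1 on at least one objective.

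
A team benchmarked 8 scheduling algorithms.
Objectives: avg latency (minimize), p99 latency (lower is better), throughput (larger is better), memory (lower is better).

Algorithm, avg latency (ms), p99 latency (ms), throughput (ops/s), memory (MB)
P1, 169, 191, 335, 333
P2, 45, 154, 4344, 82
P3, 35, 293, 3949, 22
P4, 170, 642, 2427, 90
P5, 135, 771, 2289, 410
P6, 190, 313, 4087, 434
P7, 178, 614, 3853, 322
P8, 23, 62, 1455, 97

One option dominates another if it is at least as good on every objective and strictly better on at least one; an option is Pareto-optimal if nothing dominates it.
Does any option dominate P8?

P1: worse on avg latency (169 vs 23).
P2: worse on avg latency (45 vs 23).
P3: worse on avg latency (35 vs 23).
P4: worse on avg latency (170 vs 23).
P5: worse on avg latency (135 vs 23).
P6: worse on avg latency (190 vs 23).
P7: worse on avg latency (178 vs 23).
No option is at least as good as P8 on every objective and strictly better on one.

No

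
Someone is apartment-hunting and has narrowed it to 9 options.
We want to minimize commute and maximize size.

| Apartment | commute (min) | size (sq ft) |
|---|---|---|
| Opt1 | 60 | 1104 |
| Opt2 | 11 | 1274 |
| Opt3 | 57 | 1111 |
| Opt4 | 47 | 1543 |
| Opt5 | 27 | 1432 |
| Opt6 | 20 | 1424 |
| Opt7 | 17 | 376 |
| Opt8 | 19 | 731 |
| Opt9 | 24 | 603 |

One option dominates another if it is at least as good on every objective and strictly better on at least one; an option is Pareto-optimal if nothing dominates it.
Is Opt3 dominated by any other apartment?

Opt2 vs Opt3: commute 11≤57, size 1274≥1111 — Opt2 is at least as good on every objective and strictly better on at least one, so Opt2 dominates Opt3.

Yes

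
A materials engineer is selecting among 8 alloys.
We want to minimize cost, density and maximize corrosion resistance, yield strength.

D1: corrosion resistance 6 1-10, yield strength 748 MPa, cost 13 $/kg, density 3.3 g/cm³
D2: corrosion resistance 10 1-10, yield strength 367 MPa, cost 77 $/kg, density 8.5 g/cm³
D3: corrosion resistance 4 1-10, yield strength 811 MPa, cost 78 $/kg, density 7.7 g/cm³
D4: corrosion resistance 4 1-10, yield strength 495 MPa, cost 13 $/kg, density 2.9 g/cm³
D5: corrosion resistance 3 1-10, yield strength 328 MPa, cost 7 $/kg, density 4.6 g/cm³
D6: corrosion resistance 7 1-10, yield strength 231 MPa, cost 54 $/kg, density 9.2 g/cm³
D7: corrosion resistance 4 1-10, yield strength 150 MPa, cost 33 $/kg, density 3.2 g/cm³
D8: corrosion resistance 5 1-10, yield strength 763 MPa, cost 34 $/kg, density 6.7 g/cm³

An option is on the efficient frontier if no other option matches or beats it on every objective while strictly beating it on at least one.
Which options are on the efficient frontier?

D1: not dominated.
D2: not dominated (best corrosion resistance).
D3: not dominated (best yield strength).
D4: not dominated (best density).
D5: not dominated (best cost).
D6: not dominated.
D7: dominated by D4 (corrosion resistance 4≥4, yield strength 495≥150, cost 13≤33, density 2.9≤3.2).
D8: not dominated.

D1, D2, D3, D4, D5, D6, D8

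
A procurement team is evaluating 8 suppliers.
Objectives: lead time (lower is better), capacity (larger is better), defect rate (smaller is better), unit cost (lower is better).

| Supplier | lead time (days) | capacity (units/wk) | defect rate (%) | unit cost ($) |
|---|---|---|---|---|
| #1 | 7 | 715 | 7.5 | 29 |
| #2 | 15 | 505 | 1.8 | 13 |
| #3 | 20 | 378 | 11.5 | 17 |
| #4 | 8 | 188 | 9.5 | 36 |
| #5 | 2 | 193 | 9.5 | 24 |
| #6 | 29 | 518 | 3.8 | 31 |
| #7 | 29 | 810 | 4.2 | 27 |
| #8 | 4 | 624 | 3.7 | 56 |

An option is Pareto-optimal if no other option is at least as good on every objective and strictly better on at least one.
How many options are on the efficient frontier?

#1: not dominated.
#2: not dominated (best defect rate).
#3: dominated by #2 (lead time 15≤20, capacity 505≥378, defect rate 1.8≤11.5, unit cost 13≤17).
#4: dominated by #1 (lead time 7≤8, capacity 715≥188, defect rate 7.5≤9.5, unit cost 29≤36).
#5: not dominated (best lead time).
#6: not dominated.
#7: not dominated (best capacity).
#8: not dominated.
Pareto-optimal: #1, #2, #5, #6, #7, #8 → 6.

6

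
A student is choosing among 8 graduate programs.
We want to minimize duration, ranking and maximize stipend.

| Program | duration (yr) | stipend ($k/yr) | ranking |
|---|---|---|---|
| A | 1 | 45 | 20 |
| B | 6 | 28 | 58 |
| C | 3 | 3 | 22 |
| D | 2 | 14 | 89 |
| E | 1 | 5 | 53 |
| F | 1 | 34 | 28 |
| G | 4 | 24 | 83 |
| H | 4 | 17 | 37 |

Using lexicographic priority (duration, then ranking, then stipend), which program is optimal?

First minimize duration: best is 1, kept {A, E, F}.
Then minimize ranking: best is 20, kept {A}.

A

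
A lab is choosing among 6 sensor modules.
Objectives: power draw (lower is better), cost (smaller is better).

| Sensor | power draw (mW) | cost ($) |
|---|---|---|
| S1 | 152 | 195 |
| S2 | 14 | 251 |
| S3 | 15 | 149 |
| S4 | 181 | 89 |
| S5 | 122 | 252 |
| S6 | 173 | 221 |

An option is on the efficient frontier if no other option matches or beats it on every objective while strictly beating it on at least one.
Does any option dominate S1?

S3 vs S1: power draw 15≤152, cost 149≤195 — S3 is at least as good on every objective and strictly better on at least one, so S3 dominates S1.

Yes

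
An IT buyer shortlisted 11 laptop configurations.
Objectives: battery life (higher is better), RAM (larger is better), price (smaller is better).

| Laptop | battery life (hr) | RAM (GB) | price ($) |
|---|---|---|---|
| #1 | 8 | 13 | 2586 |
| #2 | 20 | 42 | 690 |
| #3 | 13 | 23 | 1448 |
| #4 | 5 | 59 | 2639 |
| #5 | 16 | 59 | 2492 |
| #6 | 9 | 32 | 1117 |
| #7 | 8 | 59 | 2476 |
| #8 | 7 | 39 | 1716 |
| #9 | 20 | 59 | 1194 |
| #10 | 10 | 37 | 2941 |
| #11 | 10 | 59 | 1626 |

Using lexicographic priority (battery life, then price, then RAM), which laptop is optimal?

#2

First maximize battery life: best is 20, kept {#2, #9}.
Then minimize price: best is 690, kept {#2}.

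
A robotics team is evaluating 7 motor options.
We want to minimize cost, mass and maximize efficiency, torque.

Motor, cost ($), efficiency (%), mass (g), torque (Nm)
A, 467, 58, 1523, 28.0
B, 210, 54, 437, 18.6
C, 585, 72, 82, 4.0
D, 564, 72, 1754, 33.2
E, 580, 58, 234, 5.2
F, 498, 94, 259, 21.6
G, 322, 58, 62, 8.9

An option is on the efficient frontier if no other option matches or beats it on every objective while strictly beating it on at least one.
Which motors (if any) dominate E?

G

G: cost 322≤580, efficiency 58≥58, mass 62≤234, torque 8.9≥5.2 — dominates E.
Others (A, B, C, D, F) are each worse than E on at least one objective.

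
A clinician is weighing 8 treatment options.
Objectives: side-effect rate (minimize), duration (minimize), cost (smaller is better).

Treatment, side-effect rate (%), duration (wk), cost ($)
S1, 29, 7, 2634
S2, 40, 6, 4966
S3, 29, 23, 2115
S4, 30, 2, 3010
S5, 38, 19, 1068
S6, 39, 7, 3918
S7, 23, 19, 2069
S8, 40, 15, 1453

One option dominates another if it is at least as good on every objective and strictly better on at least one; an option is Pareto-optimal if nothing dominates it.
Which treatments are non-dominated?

S1: not dominated.
S2: dominated by S4 (side-effect rate 30≤40, duration 2≤6, cost 3010≤4966).
S3: dominated by S7 (side-effect rate 23≤29, duration 19≤23, cost 2069≤2115).
S4: not dominated (best duration).
S5: not dominated (best cost).
S6: dominated by S1 (side-effect rate 29≤39, duration 7≤7, cost 2634≤3918).
S7: not dominated (best side-effect rate).
S8: not dominated.

S1, S4, S5, S7, S8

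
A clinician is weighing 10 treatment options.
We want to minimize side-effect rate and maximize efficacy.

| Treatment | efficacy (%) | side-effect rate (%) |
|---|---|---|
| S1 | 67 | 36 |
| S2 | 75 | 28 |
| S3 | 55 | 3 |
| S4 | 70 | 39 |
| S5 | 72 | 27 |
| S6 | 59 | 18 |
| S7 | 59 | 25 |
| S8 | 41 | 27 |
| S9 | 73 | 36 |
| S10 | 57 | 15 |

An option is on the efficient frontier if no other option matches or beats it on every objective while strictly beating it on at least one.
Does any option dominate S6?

S1: worse on side-effect rate (36 vs 18).
S2: worse on side-effect rate (28 vs 18).
S3: worse on efficacy (55 vs 59).
S4: worse on side-effect rate (39 vs 18).
S5: worse on side-effect rate (27 vs 18).
S7: worse on side-effect rate (25 vs 18).
S8: worse on efficacy (41 vs 59).
S9: worse on side-effect rate (36 vs 18).
S10: worse on efficacy (57 vs 59).
No option is at least as good as S6 on every objective and strictly better on one.

No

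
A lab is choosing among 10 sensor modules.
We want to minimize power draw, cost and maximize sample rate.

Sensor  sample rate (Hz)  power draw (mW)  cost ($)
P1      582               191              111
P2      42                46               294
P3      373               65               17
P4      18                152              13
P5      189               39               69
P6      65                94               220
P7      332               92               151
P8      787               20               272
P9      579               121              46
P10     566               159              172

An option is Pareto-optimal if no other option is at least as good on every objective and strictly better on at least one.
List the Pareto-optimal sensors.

P1, P3, P4, P5, P8, P9

P1: not dominated.
P2: dominated by P5 (sample rate 189≥42, power draw 39≤46, cost 69≤294).
P3: not dominated.
P4: not dominated (best cost).
P5: not dominated.
P6: dominated by P3 (sample rate 373≥65, power draw 65≤94, cost 17≤220).
P7: dominated by P3 (sample rate 373≥332, power draw 65≤92, cost 17≤151).
P8: not dominated (best sample rate).
P9: not dominated.
P10: dominated by P9 (sample rate 579≥566, power draw 121≤159, cost 46≤172).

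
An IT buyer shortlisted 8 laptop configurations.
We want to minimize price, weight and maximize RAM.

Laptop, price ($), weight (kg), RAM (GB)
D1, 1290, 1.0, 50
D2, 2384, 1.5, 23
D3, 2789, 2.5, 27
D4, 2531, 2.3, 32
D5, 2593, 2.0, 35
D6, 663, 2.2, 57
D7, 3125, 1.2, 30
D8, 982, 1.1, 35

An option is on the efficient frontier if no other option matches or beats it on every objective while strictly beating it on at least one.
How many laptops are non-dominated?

D1: not dominated (best weight).
D2: dominated by D1 (price 1290≤2384, weight 1.0≤1.5, RAM 50≥23).
D3: dominated by D1 (price 1290≤2789, weight 1.0≤2.5, RAM 50≥27).
D4: dominated by D1 (price 1290≤2531, weight 1.0≤2.3, RAM 50≥32).
D5: dominated by D1 (price 1290≤2593, weight 1.0≤2.0, RAM 50≥35).
D6: not dominated (best price).
D7: dominated by D1 (price 1290≤3125, weight 1.0≤1.2, RAM 50≥30).
D8: not dominated.
Pareto-optimal: D1, D6, D8 → 3.

3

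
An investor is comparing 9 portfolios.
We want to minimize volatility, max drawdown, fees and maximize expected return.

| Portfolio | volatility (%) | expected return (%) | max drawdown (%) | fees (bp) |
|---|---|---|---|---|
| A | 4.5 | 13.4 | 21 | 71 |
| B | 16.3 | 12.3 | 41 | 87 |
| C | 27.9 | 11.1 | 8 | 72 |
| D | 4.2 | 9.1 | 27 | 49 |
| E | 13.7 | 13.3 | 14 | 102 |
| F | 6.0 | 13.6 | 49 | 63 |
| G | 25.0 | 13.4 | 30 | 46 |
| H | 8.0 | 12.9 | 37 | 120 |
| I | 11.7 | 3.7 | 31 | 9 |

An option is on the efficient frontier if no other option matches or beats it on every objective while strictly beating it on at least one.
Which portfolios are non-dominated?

A, C, D, E, F, G, I

A: not dominated.
B: dominated by A (volatility 4.5≤16.3, expected return 13.4≥12.3, max drawdown 21≤41, fees 71≤87).
C: not dominated (best max drawdown).
D: not dominated (best volatility).
E: not dominated.
F: not dominated (best expected return).
G: not dominated.
H: dominated by A (volatility 4.5≤8.0, expected return 13.4≥12.9, max drawdown 21≤37, fees 71≤120).
I: not dominated (best fees).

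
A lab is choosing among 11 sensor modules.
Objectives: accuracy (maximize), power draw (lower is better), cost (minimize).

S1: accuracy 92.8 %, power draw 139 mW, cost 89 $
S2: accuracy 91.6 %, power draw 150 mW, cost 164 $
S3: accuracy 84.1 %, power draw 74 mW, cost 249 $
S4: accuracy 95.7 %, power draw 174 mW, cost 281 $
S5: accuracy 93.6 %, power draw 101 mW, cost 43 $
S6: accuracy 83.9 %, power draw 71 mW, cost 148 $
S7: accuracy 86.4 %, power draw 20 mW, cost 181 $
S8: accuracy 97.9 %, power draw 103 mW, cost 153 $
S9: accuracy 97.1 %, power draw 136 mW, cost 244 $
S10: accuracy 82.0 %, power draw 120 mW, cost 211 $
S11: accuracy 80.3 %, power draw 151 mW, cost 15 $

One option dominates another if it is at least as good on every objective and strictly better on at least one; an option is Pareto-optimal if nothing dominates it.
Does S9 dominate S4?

S9 vs S4: accuracy 97.1≥95.7, power draw 136≤174, cost 244≤281 — S9 is at least as good on every objective with at least one strict improvement.

Yes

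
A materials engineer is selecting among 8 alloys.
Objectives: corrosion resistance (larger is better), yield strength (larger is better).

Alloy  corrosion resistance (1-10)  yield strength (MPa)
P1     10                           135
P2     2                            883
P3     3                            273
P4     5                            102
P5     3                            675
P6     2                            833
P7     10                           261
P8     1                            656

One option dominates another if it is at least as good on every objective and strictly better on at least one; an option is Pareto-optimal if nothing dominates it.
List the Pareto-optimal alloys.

P2, P5, P7

P1: dominated by P7 (corrosion resistance 10≥10, yield strength 261≥135).
P2: not dominated (best yield strength).
P3: dominated by P5 (corrosion resistance 3≥3, yield strength 675≥273).
P4: dominated by P1 (corrosion resistance 10≥5, yield strength 135≥102).
P5: not dominated.
P6: dominated by P2 (corrosion resistance 2≥2, yield strength 883≥833).
P7: not dominated.
P8: dominated by P2 (corrosion resistance 2≥1, yield strength 883≥656).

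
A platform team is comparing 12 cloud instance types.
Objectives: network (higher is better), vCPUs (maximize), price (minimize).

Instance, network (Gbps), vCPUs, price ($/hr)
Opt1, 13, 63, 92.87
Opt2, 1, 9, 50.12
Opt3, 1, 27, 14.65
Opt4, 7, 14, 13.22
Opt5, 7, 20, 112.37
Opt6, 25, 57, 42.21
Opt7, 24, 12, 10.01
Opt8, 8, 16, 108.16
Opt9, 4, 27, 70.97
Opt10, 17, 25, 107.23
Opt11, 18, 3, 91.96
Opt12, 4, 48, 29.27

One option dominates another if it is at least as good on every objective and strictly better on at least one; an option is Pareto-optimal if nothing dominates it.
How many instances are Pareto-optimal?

Opt1: not dominated (best vCPUs).
Opt2: dominated by Opt3 (network 1≥1, vCPUs 27≥9, price 14.65≤50.12).
Opt3: not dominated.
Opt4: not dominated.
Opt5: dominated by Opt1 (network 13≥7, vCPUs 63≥20, price 92.87≤112.37).
Opt6: not dominated (best network).
Opt7: not dominated (best price).
Opt8: dominated by Opt1 (network 13≥8, vCPUs 63≥16, price 92.87≤108.16).
Opt9: dominated by Opt6 (network 25≥4, vCPUs 57≥27, price 42.21≤70.97).
Opt10: dominated by Opt6 (network 25≥17, vCPUs 57≥25, price 42.21≤107.23).
Opt11: dominated by Opt6 (network 25≥18, vCPUs 57≥3, price 42.21≤91.96).
Opt12: not dominated.
Pareto-optimal: Opt1, Opt3, Opt4, Opt6, Opt7, Opt12 → 6.

6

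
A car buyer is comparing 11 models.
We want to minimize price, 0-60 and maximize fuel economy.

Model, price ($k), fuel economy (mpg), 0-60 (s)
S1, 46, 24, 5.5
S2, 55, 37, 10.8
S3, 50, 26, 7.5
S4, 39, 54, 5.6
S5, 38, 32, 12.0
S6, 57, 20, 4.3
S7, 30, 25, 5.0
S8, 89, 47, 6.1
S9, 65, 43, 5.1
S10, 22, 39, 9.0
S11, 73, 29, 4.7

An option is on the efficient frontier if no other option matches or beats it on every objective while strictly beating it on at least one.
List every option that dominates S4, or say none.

none

S1: worse on price (46 vs 39).
S2: worse on price (55 vs 39).
S3: worse on price (50 vs 39).
S5: worse on fuel economy (32 vs 54).
S6: worse on price (57 vs 39).
S7: worse on fuel economy (25 vs 54).
S8: worse on price (89 vs 39).
S9: worse on price (65 vs 39).
S10: worse on fuel economy (39 vs 54).
S11: worse on price (73 vs 39).
No option dominates S4.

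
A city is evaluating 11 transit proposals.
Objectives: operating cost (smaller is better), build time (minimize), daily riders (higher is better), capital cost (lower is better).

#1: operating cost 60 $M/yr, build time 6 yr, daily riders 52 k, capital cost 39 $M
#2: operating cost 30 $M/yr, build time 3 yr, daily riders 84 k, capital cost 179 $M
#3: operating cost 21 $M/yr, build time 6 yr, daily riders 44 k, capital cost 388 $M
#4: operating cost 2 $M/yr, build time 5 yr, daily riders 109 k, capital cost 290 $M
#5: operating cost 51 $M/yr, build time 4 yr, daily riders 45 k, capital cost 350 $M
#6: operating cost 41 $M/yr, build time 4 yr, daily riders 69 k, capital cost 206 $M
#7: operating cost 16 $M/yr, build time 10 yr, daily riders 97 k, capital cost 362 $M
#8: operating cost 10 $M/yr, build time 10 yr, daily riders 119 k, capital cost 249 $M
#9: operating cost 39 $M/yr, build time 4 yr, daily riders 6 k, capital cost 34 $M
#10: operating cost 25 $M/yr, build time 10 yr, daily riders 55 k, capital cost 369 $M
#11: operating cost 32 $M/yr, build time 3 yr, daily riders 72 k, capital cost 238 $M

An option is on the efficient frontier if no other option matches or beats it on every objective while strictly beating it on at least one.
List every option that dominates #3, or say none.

#4

#4: operating cost 2≤21, build time 5≤6, daily riders 109≥44, capital cost 290≤388 — dominates #3.
Others (#1, #2, #5, #6, #7, #8, #9, #10, #11) are each worse than #3 on at least one objective.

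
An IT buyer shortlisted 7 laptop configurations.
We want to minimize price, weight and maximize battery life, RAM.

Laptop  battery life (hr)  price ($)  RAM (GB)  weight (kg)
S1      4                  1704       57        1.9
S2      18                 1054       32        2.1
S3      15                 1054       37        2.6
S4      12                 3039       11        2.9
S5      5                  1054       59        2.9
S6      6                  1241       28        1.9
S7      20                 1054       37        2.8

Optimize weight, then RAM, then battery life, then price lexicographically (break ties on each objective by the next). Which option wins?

S1

First minimize weight: best is 1.9, kept {S1, S6}.
Then maximize RAM: best is 57, kept {S1}.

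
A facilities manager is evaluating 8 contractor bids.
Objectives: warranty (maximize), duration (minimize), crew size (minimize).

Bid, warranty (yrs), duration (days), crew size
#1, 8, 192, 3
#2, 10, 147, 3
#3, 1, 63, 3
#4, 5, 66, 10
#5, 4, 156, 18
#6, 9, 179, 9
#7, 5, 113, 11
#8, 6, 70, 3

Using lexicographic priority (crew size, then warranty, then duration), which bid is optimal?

#2

First minimize crew size: best is 3, kept {#1, #2, #3, #8}.
Then maximize warranty: best is 10, kept {#2}.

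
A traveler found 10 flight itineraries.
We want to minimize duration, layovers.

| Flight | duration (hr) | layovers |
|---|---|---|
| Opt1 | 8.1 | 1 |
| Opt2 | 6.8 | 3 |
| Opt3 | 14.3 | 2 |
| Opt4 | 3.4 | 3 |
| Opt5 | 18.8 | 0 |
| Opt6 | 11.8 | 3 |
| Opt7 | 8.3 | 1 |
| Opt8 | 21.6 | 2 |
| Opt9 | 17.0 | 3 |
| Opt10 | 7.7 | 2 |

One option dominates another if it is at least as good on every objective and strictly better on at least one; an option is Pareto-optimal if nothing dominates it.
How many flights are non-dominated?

4

Opt1: not dominated.
Opt2: dominated by Opt4 (duration 3.4≤6.8, layovers 3≤3).
Opt3: dominated by Opt1 (duration 8.1≤14.3, layovers 1≤2).
Opt4: not dominated (best duration).
Opt5: not dominated (best layovers).
Opt6: dominated by Opt1 (duration 8.1≤11.8, layovers 1≤3).
Opt7: dominated by Opt1 (duration 8.1≤8.3, layovers 1≤1).
Opt8: dominated by Opt1 (duration 8.1≤21.6, layovers 1≤2).
Opt9: dominated by Opt1 (duration 8.1≤17.0, layovers 1≤3).
Opt10: not dominated.
Pareto-optimal: Opt1, Opt4, Opt5, Opt10 → 4.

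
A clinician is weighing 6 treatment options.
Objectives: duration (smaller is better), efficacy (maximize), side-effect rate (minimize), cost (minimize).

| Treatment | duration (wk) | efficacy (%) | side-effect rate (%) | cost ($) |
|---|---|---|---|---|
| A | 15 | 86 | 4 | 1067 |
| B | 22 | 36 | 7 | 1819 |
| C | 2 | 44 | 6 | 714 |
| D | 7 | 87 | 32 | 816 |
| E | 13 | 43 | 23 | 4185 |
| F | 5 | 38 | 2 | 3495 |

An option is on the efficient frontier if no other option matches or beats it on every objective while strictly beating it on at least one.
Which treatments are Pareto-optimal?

A: not dominated.
B: dominated by A (duration 15≤22, efficacy 86≥36, side-effect rate 4≤7, cost 1067≤1819).
C: not dominated (best duration).
D: not dominated (best efficacy).
E: dominated by C (duration 2≤13, efficacy 44≥43, side-effect rate 6≤23, cost 714≤4185).
F: not dominated (best side-effect rate).

A, C, D, F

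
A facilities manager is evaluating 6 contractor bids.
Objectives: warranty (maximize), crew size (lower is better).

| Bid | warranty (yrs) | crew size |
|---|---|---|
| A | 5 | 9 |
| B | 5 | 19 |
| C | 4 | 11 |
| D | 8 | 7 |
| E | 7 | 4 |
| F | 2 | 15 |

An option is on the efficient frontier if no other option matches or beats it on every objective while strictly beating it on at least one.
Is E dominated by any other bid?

A: worse on warranty (5 vs 7).
B: worse on warranty (5 vs 7).
C: worse on warranty (4 vs 7).
D: worse on crew size (7 vs 4).
F: worse on warranty (2 vs 7).
No option is at least as good as E on every objective and strictly better on one.

No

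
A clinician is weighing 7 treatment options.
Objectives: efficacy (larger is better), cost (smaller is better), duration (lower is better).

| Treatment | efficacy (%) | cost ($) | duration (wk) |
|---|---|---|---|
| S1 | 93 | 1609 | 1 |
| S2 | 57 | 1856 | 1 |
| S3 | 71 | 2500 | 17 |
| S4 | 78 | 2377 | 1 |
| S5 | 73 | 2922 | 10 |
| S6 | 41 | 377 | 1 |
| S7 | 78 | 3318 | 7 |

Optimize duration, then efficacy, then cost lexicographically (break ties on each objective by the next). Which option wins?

S1

First minimize duration: best is 1, kept {S1, S2, S4, S6}.
Then maximize efficacy: best is 93, kept {S1}.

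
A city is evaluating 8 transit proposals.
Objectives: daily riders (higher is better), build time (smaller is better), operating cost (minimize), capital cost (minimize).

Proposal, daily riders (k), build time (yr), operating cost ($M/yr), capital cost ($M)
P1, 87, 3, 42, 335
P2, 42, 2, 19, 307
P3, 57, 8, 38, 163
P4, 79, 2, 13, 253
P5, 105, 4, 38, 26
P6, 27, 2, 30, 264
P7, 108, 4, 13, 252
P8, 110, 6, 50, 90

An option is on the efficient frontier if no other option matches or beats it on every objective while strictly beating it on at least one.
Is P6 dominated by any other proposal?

P4 vs P6: daily riders 79≥27, build time 2≤2, operating cost 13≤30, capital cost 253≤264 — P4 is at least as good on every objective and strictly better on at least one, so P4 dominates P6.

Yes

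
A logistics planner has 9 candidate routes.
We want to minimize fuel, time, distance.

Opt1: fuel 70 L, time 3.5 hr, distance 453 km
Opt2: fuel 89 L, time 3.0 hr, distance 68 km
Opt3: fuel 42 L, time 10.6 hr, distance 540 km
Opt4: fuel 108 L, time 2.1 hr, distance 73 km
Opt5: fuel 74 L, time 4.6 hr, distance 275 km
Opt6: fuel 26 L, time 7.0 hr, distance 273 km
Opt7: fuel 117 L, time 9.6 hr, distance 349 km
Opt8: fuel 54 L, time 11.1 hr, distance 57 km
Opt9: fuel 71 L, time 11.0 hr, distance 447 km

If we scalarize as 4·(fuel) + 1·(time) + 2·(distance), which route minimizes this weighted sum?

Opt8

Opt1: 4·70 + 1·3.5 + 2·453 = 1189.5
Opt2: 4·89 + 1·3.0 + 2·68 = 495.0
Opt3: 4·42 + 1·10.6 + 2·540 = 1258.6
Opt4: 4·108 + 1·2.1 + 2·73 = 580.1
Opt5: 4·74 + 1·4.6 + 2·275 = 850.6
Opt6: 4·26 + 1·7.0 + 2·273 = 657.0
Opt7: 4·117 + 1·9.6 + 2·349 = 1175.6
Opt8: 4·54 + 1·11.1 + 2·57 = 341.1
Opt9: 4·71 + 1·11.0 + 2·447 = 1189.0
Lowest: Opt8 at 341.1.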